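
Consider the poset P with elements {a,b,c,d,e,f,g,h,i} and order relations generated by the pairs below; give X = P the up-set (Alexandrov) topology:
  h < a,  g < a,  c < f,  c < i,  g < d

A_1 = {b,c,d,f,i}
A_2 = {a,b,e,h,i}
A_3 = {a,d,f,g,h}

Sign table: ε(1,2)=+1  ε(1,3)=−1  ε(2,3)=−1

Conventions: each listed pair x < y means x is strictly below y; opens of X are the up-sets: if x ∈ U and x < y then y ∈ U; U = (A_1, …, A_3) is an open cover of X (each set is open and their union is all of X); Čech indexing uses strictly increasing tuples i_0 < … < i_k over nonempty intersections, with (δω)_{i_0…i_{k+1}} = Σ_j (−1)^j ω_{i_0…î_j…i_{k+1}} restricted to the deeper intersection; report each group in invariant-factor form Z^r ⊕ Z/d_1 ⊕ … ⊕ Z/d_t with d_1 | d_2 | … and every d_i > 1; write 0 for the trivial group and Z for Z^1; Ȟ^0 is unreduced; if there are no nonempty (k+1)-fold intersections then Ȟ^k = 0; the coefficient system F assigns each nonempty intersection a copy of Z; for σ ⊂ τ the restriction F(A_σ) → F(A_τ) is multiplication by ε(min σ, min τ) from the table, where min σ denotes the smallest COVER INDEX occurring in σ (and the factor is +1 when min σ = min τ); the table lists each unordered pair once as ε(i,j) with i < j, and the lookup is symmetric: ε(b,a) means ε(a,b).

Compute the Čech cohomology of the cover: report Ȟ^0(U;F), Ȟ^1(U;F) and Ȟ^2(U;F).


Ȟ^0 ≅ Z, Ȟ^1 ≅ Z, Ȟ^2 ≅ 0

cover nerve:
  A12={b,i} A13={d,f} A23={a,h}
C dims 3,3; δ0: rk 2, SNF 1^2
Ȟ^0: (3−2)−0=1 ⇒ Z
Ȟ^1: (3−0)−2=1 ⇒ Z
Ȟ^2: (0−0)−0=0 ⇒ 0


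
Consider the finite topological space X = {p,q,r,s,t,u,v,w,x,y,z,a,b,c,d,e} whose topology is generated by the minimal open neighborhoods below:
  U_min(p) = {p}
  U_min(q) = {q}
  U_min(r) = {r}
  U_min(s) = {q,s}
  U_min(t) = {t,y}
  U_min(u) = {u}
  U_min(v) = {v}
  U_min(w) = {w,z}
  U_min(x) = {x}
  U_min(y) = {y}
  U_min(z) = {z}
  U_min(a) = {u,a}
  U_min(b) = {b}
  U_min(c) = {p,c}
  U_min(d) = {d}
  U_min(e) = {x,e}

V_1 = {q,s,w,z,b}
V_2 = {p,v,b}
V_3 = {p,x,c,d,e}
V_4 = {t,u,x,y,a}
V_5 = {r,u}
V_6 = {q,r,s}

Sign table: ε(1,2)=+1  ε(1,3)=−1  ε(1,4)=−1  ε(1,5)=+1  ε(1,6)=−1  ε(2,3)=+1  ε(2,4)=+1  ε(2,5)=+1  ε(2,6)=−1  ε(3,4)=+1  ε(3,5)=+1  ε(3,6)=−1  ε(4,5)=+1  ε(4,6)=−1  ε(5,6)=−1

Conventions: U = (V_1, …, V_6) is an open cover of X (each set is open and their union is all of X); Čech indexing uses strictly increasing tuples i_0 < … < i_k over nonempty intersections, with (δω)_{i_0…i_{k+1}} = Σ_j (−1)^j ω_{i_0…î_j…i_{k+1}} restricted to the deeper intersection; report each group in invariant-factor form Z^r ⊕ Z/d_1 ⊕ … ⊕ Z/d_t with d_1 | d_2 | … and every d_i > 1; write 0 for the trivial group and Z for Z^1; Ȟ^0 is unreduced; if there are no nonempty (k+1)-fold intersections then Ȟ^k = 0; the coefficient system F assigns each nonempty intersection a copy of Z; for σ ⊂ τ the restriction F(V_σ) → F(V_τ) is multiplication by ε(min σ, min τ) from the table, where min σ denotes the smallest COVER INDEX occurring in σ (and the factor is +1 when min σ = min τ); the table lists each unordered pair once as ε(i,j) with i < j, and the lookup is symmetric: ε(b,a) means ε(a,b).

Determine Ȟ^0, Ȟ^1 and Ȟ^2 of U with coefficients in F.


cover nerve:
  V12={b} V16={q,s} V23={p} V34={x} V45={u} V56={r}
C dims 6,6; δ0: rk 5, SNF 1^5
Ȟ^0: (6−5)−0=1 ⇒ Z
Ȟ^1: (6−0)−5=1 ⇒ Z
Ȟ^2: (0−0)−0=0 ⇒ 0

Ȟ^0 ≅ Z, Ȟ^1 ≅ Z and Ȟ^2 ≅ 0


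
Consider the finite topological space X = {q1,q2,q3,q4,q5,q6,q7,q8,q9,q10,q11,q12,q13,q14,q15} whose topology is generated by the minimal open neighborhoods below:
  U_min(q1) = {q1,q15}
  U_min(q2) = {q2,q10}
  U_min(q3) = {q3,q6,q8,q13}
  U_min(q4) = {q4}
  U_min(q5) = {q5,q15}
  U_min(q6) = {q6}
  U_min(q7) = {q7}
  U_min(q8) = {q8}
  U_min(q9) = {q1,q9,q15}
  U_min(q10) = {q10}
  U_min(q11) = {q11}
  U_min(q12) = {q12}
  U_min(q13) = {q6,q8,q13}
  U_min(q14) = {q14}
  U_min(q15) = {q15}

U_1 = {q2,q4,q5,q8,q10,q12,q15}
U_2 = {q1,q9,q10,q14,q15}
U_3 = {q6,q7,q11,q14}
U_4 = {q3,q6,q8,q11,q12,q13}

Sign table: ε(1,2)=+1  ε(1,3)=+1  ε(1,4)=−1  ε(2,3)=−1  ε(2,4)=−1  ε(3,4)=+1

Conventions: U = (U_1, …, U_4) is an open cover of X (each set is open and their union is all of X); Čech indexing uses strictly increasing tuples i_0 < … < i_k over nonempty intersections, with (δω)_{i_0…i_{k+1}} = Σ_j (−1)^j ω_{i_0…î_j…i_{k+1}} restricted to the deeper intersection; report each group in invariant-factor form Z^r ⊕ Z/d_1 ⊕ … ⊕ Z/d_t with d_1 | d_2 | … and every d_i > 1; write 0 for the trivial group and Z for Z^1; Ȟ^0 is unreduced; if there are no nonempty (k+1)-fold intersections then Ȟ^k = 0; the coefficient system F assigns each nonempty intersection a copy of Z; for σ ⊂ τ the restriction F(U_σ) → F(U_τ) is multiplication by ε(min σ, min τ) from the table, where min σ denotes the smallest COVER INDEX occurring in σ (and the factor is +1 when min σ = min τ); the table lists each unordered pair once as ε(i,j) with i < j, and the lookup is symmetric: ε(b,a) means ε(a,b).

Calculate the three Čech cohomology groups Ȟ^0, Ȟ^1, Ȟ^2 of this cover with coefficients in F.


nonempty intersections:
  U12={q10,q15} U14={q8,q12} U23={q14} U34={q6,q11}
C dims 4,4; δ0: rk 3, SNF 1^3
Ȟ^0: (4−3)−0=1 ⇒ Z
Ȟ^1: (4−0)−3=1 ⇒ Z
Ȟ^2: (0−0)−0=0 ⇒ 0

Ȟ^0 = Z,  Ȟ^1 = Z,  Ȟ^2 = 0


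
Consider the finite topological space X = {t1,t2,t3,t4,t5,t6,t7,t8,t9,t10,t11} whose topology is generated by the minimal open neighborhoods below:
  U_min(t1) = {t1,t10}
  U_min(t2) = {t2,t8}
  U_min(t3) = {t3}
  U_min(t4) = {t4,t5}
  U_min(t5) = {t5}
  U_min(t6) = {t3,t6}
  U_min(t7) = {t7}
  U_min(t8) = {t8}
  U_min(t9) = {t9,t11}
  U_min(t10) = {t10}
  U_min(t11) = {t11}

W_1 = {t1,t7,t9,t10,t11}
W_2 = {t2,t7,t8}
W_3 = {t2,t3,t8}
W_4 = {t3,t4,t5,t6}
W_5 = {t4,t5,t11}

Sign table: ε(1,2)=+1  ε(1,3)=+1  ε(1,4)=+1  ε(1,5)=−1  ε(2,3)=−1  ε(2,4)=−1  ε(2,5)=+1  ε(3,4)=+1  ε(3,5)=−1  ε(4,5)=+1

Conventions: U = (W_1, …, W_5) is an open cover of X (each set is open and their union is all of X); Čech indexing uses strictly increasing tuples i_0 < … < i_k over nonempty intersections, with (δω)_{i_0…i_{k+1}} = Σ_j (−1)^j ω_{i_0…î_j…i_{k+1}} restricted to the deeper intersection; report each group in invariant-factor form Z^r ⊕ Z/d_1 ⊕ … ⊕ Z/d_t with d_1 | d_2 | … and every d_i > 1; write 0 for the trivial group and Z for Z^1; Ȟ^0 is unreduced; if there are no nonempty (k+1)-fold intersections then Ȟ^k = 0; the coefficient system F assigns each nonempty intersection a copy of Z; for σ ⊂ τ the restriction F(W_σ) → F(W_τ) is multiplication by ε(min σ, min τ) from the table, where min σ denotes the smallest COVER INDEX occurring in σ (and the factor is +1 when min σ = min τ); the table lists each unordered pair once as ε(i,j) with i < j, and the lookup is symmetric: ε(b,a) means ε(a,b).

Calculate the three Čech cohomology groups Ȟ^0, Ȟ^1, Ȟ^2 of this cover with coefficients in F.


nonempty intersections:
  W12={t7} W15={t11} W23={t2,t8} W34={t3} W45={t4,t5}
C dims 5,5; δ0: rk 4, SNF 1^4
Ȟ^0: (5−4)−0=1 ⇒ Z
Ȟ^1: (5−0)−4=1 ⇒ Z
Ȟ^2: (0−0)−0=0 ⇒ 0

Ȟ^0 = Z, Ȟ^1 = Z, Ȟ^2 = 0


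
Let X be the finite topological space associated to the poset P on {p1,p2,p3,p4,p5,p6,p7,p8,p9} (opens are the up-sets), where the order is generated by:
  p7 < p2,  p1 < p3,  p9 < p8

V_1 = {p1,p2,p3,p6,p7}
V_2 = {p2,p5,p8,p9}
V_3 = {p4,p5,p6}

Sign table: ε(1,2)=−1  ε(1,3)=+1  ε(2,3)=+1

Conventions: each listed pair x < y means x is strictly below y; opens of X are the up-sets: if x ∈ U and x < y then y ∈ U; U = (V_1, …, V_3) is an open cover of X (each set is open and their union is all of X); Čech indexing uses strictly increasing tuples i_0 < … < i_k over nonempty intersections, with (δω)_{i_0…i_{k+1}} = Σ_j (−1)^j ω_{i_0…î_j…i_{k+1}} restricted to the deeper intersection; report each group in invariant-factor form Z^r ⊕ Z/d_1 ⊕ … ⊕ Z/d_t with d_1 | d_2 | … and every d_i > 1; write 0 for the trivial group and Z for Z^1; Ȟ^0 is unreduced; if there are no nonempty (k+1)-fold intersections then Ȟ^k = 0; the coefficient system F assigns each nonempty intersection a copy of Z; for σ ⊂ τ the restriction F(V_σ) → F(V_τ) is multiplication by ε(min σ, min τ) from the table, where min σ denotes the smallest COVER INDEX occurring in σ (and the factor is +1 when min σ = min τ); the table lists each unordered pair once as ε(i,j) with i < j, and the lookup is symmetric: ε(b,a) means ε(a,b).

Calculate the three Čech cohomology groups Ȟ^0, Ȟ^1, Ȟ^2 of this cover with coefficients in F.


Ȟ^0(U;F) ≅ 0; Ȟ^1(U;F) ≅ Z/2; Ȟ^2(U;F) ≅ 0

nerve simplices:
  V12={p2} V13={p6} V23={p5}
C dims 3,3; δ0: rk 3, SNF 1^2·2
degree 0: 3−3−0 = 0 → Ȟ^0 ≅ 0
degree 1: 3−0−3 = 0 plus torsion [2] → Ȟ^1 ≅ Z/2
degree 2: 0−0−0 = 0 → Ȟ^2 ≅ 0


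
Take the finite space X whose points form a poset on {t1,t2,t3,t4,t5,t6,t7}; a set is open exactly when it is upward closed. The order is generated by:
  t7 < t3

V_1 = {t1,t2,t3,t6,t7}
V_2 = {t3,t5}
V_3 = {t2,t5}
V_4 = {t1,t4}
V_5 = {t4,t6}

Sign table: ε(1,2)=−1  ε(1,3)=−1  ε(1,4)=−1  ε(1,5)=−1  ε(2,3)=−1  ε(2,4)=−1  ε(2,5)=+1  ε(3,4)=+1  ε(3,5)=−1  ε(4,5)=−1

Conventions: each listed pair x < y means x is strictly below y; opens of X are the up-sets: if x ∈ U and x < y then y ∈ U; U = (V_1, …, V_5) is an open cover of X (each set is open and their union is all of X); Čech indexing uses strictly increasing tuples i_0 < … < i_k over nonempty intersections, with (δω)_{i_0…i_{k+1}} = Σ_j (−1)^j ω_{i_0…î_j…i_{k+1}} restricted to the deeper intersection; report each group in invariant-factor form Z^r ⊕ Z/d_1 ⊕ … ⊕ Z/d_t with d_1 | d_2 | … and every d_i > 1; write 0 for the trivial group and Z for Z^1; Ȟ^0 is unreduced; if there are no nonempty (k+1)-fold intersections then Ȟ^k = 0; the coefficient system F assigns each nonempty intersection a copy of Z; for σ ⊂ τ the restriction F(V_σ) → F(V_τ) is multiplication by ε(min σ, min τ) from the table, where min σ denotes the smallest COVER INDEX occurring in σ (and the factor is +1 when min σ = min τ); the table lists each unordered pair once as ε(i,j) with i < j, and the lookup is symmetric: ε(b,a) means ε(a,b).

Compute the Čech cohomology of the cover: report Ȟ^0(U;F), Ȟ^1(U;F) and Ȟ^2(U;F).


nerve simplices:
  V12={t3} V13={t2} V14={t1} V15={t6} V23={t5} V45={t4}
C dims 5,6; δ0: rk 5, SNF 1^4·2
degree 0: 5−5−0 = 0 → Ȟ^0 ≅ 0
degree 1: 6−0−5 = 1 plus torsion [2] → Ȟ^1 ≅ Z ⊕ Z/2
degree 2: 0−0−0 = 0 → Ȟ^2 ≅ 0

Ȟ^0 ≅ 0,  Ȟ^1 ≅ Z ⊕ Z/2,  Ȟ^2 ≅ 0


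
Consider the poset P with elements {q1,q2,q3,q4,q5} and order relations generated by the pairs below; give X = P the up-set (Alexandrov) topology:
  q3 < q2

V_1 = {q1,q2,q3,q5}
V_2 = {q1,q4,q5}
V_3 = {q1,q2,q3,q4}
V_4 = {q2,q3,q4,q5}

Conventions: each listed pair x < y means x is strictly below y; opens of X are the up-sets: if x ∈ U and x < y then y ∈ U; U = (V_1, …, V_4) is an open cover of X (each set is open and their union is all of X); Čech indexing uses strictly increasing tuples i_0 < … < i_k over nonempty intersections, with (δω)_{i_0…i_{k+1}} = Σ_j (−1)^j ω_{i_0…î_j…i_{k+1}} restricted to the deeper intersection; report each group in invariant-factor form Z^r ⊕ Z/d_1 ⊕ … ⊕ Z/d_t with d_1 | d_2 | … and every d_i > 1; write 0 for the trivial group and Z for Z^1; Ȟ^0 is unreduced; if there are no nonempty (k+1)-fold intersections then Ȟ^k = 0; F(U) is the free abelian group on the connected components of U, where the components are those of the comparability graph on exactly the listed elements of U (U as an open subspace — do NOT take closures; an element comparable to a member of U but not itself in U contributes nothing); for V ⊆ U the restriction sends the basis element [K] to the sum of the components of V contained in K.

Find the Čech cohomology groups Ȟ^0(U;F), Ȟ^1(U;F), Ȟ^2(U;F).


nerve of the cover:
  V12={q1,q5} V13={q1,q2,q3} V14={q2,q3,q5} V23={q1,q4} V24={q4,q5} V34={q2,q3,q4}
  V123={q1} V124={q5} V134={q2,q3} V234={q4}
components per intersection:
  V1: {q1} {q2,q3} {q5}
  V2: {q1} {q4} {q5}
  V3: {q1} {q2,q3} {q4}
  V4: {q2,q3} {q4} {q5}
  V12: {q1} {q5}
  V13: {q1} {q2,q3}
  V14: {q2,q3} {q5}
  V23: {q1} {q4}
  V24: {q4} {q5}
  V34: {q2,q3} {q4}
  V123: {q1}
  V124: {q5}
  V134: {q2,q3}
  V234: {q4}
C dims 12,12,4; δ0: rk 8, SNF 1^8; δ1: rk 4, SNF 1^4
Ȟ^0 = (12 − 8) − 0 = 4, so Ȟ^0 ≅ Z^4
Ȟ^1 = (12 − 4) − 8 = 0, so Ȟ^1 ≅ 0
Ȟ^2 = (4 − 0) − 4 = 0, so Ȟ^2 ≅ 0

Ȟ^0 ≅ Z^4; Ȟ^1 ≅ 0; Ȟ^2 ≅ 0


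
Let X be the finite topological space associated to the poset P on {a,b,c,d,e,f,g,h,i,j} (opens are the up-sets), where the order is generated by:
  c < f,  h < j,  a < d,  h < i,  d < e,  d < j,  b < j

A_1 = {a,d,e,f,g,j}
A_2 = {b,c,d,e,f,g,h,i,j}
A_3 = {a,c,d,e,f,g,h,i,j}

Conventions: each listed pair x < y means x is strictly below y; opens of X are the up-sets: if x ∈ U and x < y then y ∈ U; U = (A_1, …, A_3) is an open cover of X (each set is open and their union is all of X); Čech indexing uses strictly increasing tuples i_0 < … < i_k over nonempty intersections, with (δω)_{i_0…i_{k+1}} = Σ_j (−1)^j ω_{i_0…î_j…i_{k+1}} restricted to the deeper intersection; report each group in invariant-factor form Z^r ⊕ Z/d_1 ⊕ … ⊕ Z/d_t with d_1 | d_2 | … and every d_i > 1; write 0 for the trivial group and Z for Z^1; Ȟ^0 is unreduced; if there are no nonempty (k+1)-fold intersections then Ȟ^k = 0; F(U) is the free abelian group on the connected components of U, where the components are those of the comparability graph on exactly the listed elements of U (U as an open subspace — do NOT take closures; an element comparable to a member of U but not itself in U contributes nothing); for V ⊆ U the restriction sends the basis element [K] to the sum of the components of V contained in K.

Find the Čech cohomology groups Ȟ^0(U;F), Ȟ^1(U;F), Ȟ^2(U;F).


nerve of the cover:
  A12={d,e,f,g,j} A13={a,d,e,f,g,j} A23={c,d,e,f,g,h,i,j}
  A123={d,e,f,g,j}
components per intersection:
  A1: {a,d,e,j} {f} {g}
  A2: {b,d,e,h,i,j} {c,f} {g}
  A3: {a,d,e,h,i,j} {c,f} {g}
  A12: {d,e,j} {f} {g}
  A13: {a,d,e,j} {f} {g}
  A23: {c,f} {d,e,h,i,j} {g}
  A123: {d,e,j} {f} {g}
C dims 9,9,3; δ0: rk 6, SNF 1^6; δ1: rk 3, SNF 1^3
Ȟ^0 = (9 − 6) − 0 = 3, so Ȟ^0 ≅ Z^3
Ȟ^1 = (9 − 3) − 6 = 0, so Ȟ^1 ≅ 0
Ȟ^2 = (3 − 0) − 3 = 0, so Ȟ^2 ≅ 0

Ȟ^0(U;F) ≅ Z^3,  Ȟ^1(U;F) ≅ 0,  Ȟ^2(U;F) ≅ 0


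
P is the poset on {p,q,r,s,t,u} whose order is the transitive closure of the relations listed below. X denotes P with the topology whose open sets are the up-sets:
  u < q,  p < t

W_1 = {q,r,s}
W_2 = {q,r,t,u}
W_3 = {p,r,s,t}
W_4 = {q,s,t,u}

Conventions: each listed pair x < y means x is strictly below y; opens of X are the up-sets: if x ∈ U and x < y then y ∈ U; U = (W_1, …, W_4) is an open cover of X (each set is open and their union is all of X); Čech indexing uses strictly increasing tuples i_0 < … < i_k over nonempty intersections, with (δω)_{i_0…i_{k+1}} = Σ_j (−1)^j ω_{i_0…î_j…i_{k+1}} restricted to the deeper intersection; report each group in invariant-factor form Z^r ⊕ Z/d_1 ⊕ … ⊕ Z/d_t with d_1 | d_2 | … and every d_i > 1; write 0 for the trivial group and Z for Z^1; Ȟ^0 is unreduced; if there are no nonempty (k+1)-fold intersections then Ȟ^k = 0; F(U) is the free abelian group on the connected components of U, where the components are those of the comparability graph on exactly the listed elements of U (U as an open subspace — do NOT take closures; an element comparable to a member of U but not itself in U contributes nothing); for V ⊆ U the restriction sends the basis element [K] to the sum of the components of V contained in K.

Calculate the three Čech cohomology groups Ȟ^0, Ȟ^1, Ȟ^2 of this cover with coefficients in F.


Ȟ^0(U;F) ≅ Z^4,  Ȟ^1(U;F) ≅ 0,  Ȟ^2(U;F) ≅ 0

intersection data:
  W12={q,r} W13={r,s} W14={q,s} W23={r,t} W24={q,t,u} W34={s,t}
  W123={r} W124={q} W134={s} W234={t}
components per intersection:
  W1: {q} {r} {s}
  W2: {q,u} {r} {t}
  W3: {p,t} {r} {s}
  W4: {q,u} {s} {t}
  W12: {q} {r}
  W13: {r} {s}
  W14: {q} {s}
  W23: {r} {t}
  W24: {q,u} {t}
  W34: {s} {t}
  W123: {r}
  W124: {q}
  W134: {s}
  W234: {t}
C dims 12,12,4; δ0: rk 8, SNF 1^8; δ1: rk 4, SNF 1^4
Ȟ^0 = (12 − 8) − 0 = 4, so Ȟ^0 ≅ Z^4
Ȟ^1 = (12 − 4) − 8 = 0, so Ȟ^1 ≅ 0
Ȟ^2 = (4 − 0) − 4 = 0, so Ȟ^2 ≅ 0


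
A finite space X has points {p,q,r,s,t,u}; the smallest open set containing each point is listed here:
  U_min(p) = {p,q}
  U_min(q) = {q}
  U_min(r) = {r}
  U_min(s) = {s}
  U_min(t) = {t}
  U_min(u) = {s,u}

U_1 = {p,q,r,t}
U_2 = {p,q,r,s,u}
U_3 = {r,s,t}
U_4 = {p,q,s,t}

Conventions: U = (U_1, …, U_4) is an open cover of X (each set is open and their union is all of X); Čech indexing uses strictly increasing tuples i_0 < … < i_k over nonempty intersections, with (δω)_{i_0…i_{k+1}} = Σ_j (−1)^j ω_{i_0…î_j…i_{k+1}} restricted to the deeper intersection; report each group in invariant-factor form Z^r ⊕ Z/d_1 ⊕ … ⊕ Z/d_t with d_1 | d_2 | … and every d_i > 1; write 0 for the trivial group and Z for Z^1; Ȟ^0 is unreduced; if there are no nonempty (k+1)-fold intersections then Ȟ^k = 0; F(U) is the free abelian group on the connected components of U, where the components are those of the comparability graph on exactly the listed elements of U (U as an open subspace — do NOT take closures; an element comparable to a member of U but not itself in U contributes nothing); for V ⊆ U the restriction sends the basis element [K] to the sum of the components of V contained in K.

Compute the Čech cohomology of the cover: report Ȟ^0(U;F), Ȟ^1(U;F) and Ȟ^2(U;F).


Ȟ^0 = Z^4; Ȟ^1 = 0; Ȟ^2 = 0

nerve simplices:
  U12={p,q,r} U13={r,t} U14={p,q,t} U23={r,s} U24={p,q,s} U34={s,t}
  U123={r} U124={p,q} U134={t} U234={s}
components per intersection:
  U1: {p,q} {r} {t}
  U2: {p,q} {r} {s,u}
  U3: {r} {s} {t}
  U4: {p,q} {s} {t}
  U12: {p,q} {r}
  U13: {r} {t}
  U14: {p,q} {t}
  U23: {r} {s}
  U24: {p,q} {s}
  U34: {s} {t}
  U123: {r}
  U124: {p,q}
  U134: {t}
  U234: {s}
C dims 12,12,4; δ0: rk 8, SNF 1^8; δ1: rk 4, SNF 1^4
degree 0: 12−8−0 = 4 → Ȟ^0 ≅ Z^4
degree 1: 12−4−8 = 0 → Ȟ^1 ≅ 0
degree 2: 4−0−4 = 0 → Ȟ^2 ≅ 0


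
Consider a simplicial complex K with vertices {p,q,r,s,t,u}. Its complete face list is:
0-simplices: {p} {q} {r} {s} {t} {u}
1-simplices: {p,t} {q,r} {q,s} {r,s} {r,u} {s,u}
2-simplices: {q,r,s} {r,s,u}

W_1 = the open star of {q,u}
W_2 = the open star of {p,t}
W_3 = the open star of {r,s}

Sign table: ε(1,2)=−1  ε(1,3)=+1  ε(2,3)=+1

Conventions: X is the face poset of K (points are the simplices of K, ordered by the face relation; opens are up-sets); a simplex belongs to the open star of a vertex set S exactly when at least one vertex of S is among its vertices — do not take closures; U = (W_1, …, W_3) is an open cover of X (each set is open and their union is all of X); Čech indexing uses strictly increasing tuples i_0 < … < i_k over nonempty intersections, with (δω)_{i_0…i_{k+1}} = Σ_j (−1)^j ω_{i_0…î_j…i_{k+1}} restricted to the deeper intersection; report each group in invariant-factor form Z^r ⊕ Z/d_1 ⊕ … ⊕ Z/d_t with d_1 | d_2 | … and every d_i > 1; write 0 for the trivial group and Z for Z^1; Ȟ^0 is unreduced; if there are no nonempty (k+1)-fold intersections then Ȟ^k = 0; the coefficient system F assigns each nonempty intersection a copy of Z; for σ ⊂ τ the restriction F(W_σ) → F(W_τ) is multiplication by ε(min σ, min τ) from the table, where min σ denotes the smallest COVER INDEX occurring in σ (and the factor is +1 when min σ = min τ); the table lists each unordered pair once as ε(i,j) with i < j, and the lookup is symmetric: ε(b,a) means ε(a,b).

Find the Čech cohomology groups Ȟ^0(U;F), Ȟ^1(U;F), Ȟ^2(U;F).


cover nerve:
  W1={{q},{u},{q,r},{q,s},{r,u},{s,u},{q,r,s},{r,s,u}} W2={{p},{t},{p,t}} W3={{r},{s},{q,r},{q,s},{r,s},{r,u},{s,u},{q,r,s},{r,s,u}}
  W13={{q,r},{q,s},{r,u},{s,u},{q,r,s},{r,s,u}}
C dims 3,1; δ0: rk 1, SNF 1^1
Ȟ^0: (3−1)−0=2 ⇒ Z^2
Ȟ^1: (1−0)−1=0 ⇒ 0
Ȟ^2: (0−0)−0=0 ⇒ 0

Ȟ^0(U;F) ≅ Z^2; Ȟ^1(U;F) ≅ 0; Ȟ^2(U;F) ≅ 0


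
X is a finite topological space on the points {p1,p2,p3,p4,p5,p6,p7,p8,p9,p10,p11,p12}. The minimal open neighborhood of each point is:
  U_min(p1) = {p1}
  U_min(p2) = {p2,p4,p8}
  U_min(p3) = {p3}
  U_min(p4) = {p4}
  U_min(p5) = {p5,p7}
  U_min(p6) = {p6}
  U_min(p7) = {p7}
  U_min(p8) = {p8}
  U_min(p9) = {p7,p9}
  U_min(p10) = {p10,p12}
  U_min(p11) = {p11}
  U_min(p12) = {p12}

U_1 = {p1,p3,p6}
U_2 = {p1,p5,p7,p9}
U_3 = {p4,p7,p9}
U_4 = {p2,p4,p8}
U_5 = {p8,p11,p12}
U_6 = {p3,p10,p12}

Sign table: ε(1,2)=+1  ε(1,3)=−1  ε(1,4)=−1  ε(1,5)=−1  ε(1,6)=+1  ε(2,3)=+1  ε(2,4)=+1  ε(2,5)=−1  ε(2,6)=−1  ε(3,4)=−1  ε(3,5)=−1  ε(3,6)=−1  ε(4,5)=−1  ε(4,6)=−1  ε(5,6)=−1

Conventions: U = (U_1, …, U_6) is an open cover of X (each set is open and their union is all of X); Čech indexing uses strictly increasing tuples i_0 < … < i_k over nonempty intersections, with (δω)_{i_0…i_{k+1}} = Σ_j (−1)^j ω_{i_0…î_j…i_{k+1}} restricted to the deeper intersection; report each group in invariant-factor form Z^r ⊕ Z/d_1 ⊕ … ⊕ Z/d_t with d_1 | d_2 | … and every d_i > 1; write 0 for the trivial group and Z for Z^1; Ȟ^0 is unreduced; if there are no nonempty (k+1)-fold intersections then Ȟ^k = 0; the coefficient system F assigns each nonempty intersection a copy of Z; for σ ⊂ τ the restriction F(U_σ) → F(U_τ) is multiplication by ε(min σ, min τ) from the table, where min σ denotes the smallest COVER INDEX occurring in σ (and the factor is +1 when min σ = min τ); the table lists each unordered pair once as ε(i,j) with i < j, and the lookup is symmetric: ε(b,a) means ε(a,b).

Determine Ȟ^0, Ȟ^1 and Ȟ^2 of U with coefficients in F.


nonempty overlaps:
  U12={p1} U16={p3} U23={p7,p9} U34={p4} U45={p8} U56={p12}
C dims 6,6; δ0: rk 6, SNF 1^5·2
degree 0: 6−6−0 = 0 → Ȟ^0 ≅ 0
degree 1: 6−0−6 = 0 plus torsion [2] → Ȟ^1 ≅ Z/2
degree 2: 0−0−0 = 0 → Ȟ^2 ≅ 0

Ȟ^0 ≅ 0,  Ȟ^1 ≅ Z/2,  Ȟ^2 ≅ 0


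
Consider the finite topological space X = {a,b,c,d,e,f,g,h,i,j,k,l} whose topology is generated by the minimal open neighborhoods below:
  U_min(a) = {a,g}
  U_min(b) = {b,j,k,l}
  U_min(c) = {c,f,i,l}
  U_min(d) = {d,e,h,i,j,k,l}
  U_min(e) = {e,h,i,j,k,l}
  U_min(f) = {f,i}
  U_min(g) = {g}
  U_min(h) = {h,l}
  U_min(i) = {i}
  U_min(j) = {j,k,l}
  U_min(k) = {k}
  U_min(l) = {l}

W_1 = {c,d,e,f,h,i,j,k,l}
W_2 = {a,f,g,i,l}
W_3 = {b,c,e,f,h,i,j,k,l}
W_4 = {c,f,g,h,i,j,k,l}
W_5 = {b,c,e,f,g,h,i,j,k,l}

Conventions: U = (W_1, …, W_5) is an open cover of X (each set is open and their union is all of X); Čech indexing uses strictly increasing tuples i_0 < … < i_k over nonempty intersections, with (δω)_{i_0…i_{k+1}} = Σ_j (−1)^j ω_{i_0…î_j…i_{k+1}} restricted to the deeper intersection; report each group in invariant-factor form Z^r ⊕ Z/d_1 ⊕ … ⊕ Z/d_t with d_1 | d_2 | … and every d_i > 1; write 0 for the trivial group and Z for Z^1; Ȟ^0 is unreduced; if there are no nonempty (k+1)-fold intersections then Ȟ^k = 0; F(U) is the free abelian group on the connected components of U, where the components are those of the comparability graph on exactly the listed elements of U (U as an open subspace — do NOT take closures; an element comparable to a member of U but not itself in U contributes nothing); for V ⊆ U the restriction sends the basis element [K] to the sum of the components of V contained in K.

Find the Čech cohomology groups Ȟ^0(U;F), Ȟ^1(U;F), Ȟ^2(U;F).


Ȟ^0 ≅ Z^2; Ȟ^1 ≅ 0; Ȟ^2 ≅ 0

nerve of the cover:
  W12={f,i,l} W13={c,e,f,h,i,j,k,l} W14={c,f,h,i,j,k,l} W15={c,e,f,h,i,j,k,l} W23={f,i,l} W24={f,g,i,l} W25={f,g,i,l} W34={c,f,h,i,j,k,l} W35={b,c,e,f,h,i,j,k,l} W45={c,f,g,h,i,j,k,l}
  W123={f,i,l} W124={f,i,l} W125={f,i,l} W134={c,f,h,i,j,k,l} W135={c,e,f,h,i,j,k,l} W145={c,f,h,i,j,k,l} W234={f,i,l} W235={f,i,l} W245={f,g,i,l} W345={c,f,h,i,j,k,l}
  W1234={f,i,l} W1235={f,i,l} W1245={f,i,l} W1345={c,f,h,i,j,k,l} W2345={f,i,l}
  W12345={f,i,l}
components per intersection:
  W1: {c,d,e,f,h,i,j,k,l}
  W2: {a,g} {f,i} {l}
  W3: {b,c,e,f,h,i,j,k,l}
  W4: {c,f,h,i,j,k,l} {g}
  W5: {b,c,e,f,h,i,j,k,l} {g}
  W12: {f,i} {l}
  W13: {c,e,f,h,i,j,k,l}
  W14: {c,f,h,i,j,k,l}
  W15: {c,e,f,h,i,j,k,l}
  W23: {f,i} {l}
  W24: {f,i} {g} {l}
  W25: {f,i} {g} {l}
  W34: {c,f,h,i,j,k,l}
  W35: {b,c,e,f,h,i,j,k,l}
  W45: {c,f,h,i,j,k,l} {g}
  W123: {f,i} {l}
  W124: {f,i} {l}
  W125: {f,i} {l}
  W134: {c,f,h,i,j,k,l}
  W135: {c,e,f,h,i,j,k,l}
  W145: {c,f,h,i,j,k,l}
  W234: {f,i} {l}
  W235: {f,i} {l}
  W245: {f,i} {g} {l}
  W345: {c,f,h,i,j,k,l}
  W1234: {f,i} {l}
  W1235: {f,i} {l}
  W1245: {f,i} {l}
  W1345: {c,f,h,i,j,k,l}
  W2345: {f,i} {l}
  W12345: {f,i} {l}
C dims 9,17,17,9; δ0: rk 7, SNF 1^7; δ1: rk 10, SNF 1^10; δ2: rk 7, SNF 1^7
Ȟ^0 = (9 − 7) − 0 = 2, so Ȟ^0 ≅ Z^2
Ȟ^1 = (17 − 10) − 7 = 0, so Ȟ^1 ≅ 0
Ȟ^2 = (17 − 7) − 10 = 0, so Ȟ^2 ≅ 0


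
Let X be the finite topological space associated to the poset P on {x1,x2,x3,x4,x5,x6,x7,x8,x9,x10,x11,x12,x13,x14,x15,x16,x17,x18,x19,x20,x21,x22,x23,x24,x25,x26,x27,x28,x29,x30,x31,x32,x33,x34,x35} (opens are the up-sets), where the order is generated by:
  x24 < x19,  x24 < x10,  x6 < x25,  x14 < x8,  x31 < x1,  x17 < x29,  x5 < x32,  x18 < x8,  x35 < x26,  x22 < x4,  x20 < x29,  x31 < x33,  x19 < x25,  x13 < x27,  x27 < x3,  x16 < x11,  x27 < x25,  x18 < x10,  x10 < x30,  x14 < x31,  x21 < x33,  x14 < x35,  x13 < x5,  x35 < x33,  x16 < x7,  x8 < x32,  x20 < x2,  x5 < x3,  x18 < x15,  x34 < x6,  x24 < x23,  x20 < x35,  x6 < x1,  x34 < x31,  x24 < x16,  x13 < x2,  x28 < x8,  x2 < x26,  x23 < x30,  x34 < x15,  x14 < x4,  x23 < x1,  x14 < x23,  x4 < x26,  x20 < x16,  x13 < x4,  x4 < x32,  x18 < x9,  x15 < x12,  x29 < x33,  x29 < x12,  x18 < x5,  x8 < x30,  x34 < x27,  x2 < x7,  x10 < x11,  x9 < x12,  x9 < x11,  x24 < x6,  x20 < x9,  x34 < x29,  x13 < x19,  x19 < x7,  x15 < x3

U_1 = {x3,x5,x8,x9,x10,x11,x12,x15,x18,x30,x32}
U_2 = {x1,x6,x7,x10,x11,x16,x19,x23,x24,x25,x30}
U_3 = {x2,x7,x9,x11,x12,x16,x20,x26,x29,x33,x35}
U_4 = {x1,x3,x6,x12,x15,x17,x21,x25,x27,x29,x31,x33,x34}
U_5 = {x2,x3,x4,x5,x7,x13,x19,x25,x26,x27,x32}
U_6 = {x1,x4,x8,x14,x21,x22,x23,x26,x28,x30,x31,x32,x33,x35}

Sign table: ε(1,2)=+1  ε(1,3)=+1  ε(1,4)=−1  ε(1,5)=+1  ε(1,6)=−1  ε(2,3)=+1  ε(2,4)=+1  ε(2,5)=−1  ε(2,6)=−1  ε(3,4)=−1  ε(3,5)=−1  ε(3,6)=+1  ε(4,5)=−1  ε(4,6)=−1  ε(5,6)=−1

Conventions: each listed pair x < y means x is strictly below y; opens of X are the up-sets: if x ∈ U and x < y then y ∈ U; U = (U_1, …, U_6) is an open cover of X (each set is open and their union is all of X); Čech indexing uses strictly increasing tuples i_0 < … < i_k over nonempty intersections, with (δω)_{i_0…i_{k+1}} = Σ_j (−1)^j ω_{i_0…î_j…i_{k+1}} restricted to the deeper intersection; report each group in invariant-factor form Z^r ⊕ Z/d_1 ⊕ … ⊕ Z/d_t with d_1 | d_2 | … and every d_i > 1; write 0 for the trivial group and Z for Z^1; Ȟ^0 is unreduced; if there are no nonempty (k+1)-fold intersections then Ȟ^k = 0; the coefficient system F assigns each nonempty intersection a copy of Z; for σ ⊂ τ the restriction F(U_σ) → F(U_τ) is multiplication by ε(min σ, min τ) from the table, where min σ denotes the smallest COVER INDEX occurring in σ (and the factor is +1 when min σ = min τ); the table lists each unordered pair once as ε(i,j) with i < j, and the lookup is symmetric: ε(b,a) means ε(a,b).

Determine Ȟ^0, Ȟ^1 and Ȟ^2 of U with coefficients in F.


Ȟ^0 ≅ 0,  Ȟ^1 ≅ Z/2,  Ȟ^2 ≅ Z

nerve of the cover:
  U12={x10,x11,x30} U13={x9,x11,x12} U14={x3,x12,x15} U15={x3,x5,x32} U16={x8,x30,x32} U23={x7,x11,x16} U24={x1,x6,x25} U25={x7,x19,x25} U26={x1,x23,x30} U34={x12,x29,x33} U35={x2,x7,x26} U36={x26,x33,x35} U45={x3,x25,x27} U46={x1,x21,x31,x33} U56={x4,x26,x32}
  U123={x11} U126={x30} U134={x12} U145={x3} U156={x32} U235={x7} U245={x25} U246={x1} U346={x33} U356={x26}
C dims 6,15,10; δ0: rk 6, SNF 1^5·2; δ1: rk 9, SNF 1^9
Ȟ^0 = (6 − 6) − 0 = 0, so Ȟ^0 ≅ 0
Ȟ^1 = (15 − 9) − 6 = 0 plus torsion [2], so Ȟ^1 ≅ Z/2
Ȟ^2 = (10 − 0) − 9 = 1, so Ȟ^2 ≅ Z


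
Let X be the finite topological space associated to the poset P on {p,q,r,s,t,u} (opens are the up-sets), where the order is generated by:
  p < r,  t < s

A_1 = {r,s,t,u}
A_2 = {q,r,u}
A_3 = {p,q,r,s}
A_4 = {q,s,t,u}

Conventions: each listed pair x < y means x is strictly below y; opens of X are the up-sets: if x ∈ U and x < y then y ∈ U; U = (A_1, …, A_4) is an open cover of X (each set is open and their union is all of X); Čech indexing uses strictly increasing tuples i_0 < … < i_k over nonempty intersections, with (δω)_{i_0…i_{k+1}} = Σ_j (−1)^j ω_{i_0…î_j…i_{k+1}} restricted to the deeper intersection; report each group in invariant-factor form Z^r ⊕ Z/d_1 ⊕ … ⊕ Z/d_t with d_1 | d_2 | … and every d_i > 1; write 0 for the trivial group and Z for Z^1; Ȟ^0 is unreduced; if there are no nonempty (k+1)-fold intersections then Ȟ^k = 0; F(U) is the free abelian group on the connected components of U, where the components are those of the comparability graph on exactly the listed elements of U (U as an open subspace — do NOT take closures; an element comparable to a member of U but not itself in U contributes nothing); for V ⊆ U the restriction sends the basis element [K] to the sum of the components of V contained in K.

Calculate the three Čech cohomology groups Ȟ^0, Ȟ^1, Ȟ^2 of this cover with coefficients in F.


Ȟ^0 = Z^4, Ȟ^1 = 0, Ȟ^2 = 0

intersection data:
  A12={r,u} A13={r,s} A14={s,t,u} A23={q,r} A24={q,u} A34={q,s}
  A123={r} A124={u} A134={s} A234={q}
components per intersection:
  A1: {r} {s,t} {u}
  A2: {q} {r} {u}
  A3: {p,r} {q} {s}
  A4: {q} {s,t} {u}
  A12: {r} {u}
  A13: {r} {s}
  A14: {s,t} {u}
  A23: {q} {r}
  A24: {q} {u}
  A34: {q} {s}
  A123: {r}
  A124: {u}
  A134: {s}
  A234: {q}
C dims 12,12,4; δ0: rk 8, SNF 1^8; δ1: rk 4, SNF 1^4
Ȟ^0 = (12 − 8) − 0 = 4, so Ȟ^0 ≅ Z^4
Ȟ^1 = (12 − 4) − 8 = 0, so Ȟ^1 ≅ 0
Ȟ^2 = (4 − 0) − 4 = 0, so Ȟ^2 ≅ 0


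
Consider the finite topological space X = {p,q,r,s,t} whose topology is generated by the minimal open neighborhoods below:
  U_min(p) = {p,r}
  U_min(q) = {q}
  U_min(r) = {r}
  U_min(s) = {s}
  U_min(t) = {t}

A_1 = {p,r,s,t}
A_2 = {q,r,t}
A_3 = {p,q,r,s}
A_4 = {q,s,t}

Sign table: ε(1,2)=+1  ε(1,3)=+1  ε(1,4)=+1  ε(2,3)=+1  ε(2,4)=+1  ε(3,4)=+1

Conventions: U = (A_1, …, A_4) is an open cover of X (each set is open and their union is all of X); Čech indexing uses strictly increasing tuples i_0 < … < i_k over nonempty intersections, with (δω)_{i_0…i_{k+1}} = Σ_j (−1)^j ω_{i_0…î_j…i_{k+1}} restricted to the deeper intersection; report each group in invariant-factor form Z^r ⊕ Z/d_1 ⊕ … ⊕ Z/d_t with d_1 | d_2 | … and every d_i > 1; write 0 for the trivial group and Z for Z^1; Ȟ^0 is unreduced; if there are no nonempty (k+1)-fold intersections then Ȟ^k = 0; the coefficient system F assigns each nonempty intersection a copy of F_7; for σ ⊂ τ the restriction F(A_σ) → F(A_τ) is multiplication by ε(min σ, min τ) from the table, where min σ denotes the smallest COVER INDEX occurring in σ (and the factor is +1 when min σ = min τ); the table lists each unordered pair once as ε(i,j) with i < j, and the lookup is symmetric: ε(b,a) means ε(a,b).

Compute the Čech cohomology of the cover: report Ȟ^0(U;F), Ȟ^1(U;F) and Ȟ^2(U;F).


nonempty intersections:
  A12={r,t} A13={p,r,s} A14={s,t} A23={q,r} A24={q,t} A34={q,s}
  A123={r} A124={t} A134={s} A234={q}
C dims 4,6,4; δ0: rk_F7 3; δ1: rk_F7 3
Ȟ^0: (4−3)−0=1 ⇒ Z/7
Ȟ^1: (6−3)−3=0 ⇒ 0
Ȟ^2: (4−0)−3=1 ⇒ Z/7

Ȟ^0 = Z/7, Ȟ^1 = 0, Ȟ^2 = Z/7


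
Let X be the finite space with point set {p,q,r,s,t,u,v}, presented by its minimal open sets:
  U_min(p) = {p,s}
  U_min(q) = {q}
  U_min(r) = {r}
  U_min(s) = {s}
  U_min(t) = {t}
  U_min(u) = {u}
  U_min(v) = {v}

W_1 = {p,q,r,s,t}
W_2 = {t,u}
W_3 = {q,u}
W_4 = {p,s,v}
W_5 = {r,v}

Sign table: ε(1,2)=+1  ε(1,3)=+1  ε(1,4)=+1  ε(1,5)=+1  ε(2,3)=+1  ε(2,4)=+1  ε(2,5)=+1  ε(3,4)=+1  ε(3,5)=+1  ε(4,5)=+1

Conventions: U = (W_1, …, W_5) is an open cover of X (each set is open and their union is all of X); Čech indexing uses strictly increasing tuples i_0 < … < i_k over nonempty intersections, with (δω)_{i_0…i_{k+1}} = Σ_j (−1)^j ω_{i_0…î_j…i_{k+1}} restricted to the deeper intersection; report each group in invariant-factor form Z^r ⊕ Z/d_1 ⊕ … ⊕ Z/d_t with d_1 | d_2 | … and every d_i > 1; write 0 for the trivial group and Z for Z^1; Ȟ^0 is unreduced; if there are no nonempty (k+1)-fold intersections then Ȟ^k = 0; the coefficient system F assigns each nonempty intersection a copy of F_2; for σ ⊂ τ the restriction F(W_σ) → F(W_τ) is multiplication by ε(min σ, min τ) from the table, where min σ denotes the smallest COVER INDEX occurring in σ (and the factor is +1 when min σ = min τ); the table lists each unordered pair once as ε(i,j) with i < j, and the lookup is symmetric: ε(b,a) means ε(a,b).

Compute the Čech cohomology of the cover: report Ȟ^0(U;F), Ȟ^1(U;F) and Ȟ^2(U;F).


Ȟ^0 ≅ Z/2,  Ȟ^1 ≅ Z/2 ⊕ Z/2,  Ȟ^2 ≅ 0

intersection data:
  W12={t} W13={q} W14={p,s} W15={r} W23={u} W45={v}
C dims 5,6; δ0: rk_F2 4
Ȟ^0 = (5 − 4) − 0 = 1, so Ȟ^0 ≅ Z/2
Ȟ^1 = (6 − 0) − 4 = 2, so Ȟ^1 ≅ Z/2 ⊕ Z/2
Ȟ^2 = (0 − 0) − 0 = 0, so Ȟ^2 ≅ 0


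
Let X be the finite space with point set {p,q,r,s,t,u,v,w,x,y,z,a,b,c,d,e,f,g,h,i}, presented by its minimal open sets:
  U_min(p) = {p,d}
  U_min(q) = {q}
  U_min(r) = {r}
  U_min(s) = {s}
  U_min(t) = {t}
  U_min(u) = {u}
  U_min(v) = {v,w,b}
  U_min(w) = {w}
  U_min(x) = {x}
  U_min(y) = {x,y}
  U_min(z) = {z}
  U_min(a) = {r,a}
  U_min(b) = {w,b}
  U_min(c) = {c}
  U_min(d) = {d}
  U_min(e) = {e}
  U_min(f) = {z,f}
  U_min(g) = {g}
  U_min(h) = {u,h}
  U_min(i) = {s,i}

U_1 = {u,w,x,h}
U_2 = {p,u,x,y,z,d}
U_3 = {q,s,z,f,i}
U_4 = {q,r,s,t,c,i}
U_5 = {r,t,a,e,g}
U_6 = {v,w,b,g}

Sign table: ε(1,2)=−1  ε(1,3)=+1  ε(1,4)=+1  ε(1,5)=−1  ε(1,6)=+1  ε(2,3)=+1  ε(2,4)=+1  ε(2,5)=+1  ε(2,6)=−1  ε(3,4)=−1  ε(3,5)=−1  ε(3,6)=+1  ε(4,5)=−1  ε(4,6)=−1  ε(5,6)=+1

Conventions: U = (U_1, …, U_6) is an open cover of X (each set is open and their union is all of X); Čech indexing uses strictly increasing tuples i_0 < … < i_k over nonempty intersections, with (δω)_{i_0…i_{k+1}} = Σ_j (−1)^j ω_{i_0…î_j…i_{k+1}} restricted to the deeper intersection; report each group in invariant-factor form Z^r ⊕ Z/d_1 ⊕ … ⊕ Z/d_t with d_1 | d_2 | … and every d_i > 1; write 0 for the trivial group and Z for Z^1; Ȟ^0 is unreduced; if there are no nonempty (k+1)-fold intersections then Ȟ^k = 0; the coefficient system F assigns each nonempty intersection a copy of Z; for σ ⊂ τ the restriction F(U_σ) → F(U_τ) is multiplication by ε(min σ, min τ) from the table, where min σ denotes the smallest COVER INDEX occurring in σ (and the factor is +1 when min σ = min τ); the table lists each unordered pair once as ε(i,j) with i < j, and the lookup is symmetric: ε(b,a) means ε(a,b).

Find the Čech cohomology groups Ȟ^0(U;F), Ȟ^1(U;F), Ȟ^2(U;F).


cover nerve:
  U12={u,x} U16={w} U23={z} U34={q,s,i} U45={r,t} U56={g}
C dims 6,6; δ0: rk 6, SNF 1^5·2
Ȟ^0: (6−6)−0=0 ⇒ 0
Ȟ^1: (6−0)−6=0 plus torsion [2] ⇒ Z/2
Ȟ^2: (0−0)−0=0 ⇒ 0

Ȟ^0 ≅ 0, Ȟ^1 ≅ Z/2 and Ȟ^2 ≅ 0


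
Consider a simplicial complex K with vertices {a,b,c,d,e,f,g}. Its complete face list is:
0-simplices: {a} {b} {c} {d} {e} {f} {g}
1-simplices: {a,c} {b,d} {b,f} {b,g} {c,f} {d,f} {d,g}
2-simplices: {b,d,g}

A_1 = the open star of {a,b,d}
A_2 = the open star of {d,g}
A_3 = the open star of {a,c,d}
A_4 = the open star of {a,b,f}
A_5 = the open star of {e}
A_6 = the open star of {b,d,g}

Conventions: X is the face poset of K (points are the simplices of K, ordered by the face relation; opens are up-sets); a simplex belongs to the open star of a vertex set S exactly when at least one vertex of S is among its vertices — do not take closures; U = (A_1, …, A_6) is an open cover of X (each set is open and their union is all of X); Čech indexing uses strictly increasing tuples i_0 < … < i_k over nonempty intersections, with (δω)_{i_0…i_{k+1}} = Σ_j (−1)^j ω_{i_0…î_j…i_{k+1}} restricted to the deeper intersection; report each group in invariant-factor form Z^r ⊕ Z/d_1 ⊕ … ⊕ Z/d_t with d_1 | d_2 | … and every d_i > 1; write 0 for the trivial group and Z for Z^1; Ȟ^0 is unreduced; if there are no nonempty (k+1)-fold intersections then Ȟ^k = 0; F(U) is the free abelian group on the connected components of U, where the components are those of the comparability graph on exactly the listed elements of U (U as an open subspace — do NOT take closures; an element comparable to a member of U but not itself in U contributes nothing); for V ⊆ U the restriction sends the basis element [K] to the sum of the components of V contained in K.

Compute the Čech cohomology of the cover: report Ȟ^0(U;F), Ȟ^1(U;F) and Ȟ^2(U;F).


nonempty intersections:
  A1={{a},{b},{d},{a,c},{b,d},{b,f},{b,g},{d,f},{d,g},{b,d,g}} A2={{d},{g},{b,d},{b,g},{d,f},{d,g},{b,d,g}} A3={{a},{c},{d},{a,c},{b,d},{c,f},{d,f},{d,g},{b,d,g}} A4={{a},{b},{f},{a,c},{b,d},{b,f},{b,g},{c,f},{d,f},{b,d,g}} A5={{e}} A6={{b},{d},{g},{b,d},{b,f},{b,g},{d,f},{d,g},{b,d,g}}
  A12={{d},{b,d},{b,g},{d,f},{d,g},{b,d,g}} A13={{a},{d},{a,c},{b,d},{d,f},{d,g},{b,d,g}} A14={{a},{b},{a,c},{b,d},{b,f},{b,g},{d,f},{b,d,g}} A16={{b},{d},{b,d},{b,f},{b,g},{d,f},{d,g},{b,d,g}} A23={{d},{b,d},{d,f},{d,g},{b,d,g}} A24={{b,d},{b,g},{d,f},{b,d,g}} A26={{d},{g},{b,d},{b,g},{d,f},{d,g},{b,d,g}} A34={{a},{a,c},{b,d},{c,f},{d,f},{b,d,g}} A36={{d},{b,d},{d,f},{d,g},{b,d,g}} A46={{b},{b,d},{b,f},{b,g},{d,f},{b,d,g}}
  A123={{d},{b,d},{d,f},{d,g},{b,d,g}} A124={{b,d},{b,g},{d,f},{b,d,g}} A126={{d},{b,d},{b,g},{d,f},{d,g},{b,d,g}} A134={{a},{a,c},{b,d},{d,f},{b,d,g}} A136={{d},{b,d},{d,f},{d,g},{b,d,g}} A146={{b},{b,d},{b,f},{b,g},{d,f},{b,d,g}} A234={{b,d},{d,f},{b,d,g}} A236={{d},{b,d},{d,f},{d,g},{b,d,g}} A246={{b,d},{b,g},{d,f},{b,d,g}} A346={{b,d},{d,f},{b,d,g}}
  A1234={{b,d},{d,f},{b,d,g}} A1236={{d},{b,d},{d,f},{d,g},{b,d,g}} A1246={{b,d},{b,g},{d,f},{b,d,g}} A1346={{b,d},{d,f},{b,d,g}} A2346={{b,d},{d,f},{b,d,g}}
  A12346={{b,d},{d,f},{b,d,g}}
components per intersection:
  A1: {{a},{a,c}} {{b},{d},{b,d},{b,f},{b,g},{d,f},{d,g},{b,d,g}}
  A2: {{d},{g},{b,d},{b,g},{d,f},{d,g},{b,d,g}}
  A3: {{a},{c},{a,c},{c,f}} {{d},{b,d},{d,f},{d,g},{b,d,g}}
  A4: {{a},{a,c}} {{b},{f},{b,d},{b,f},{b,g},{c,f},{d,f},{b,d,g}}
  A5: {{e}}
  A6: {{b},{d},{g},{b,d},{b,f},{b,g},{d,f},{d,g},{b,d,g}}
  A12: {{d},{b,d},{b,g},{d,f},{d,g},{b,d,g}}
  A13: {{a},{a,c}} {{d},{b,d},{d,f},{d,g},{b,d,g}}
  A14: {{a},{a,c}} {{b},{b,d},{b,f},{b,g},{b,d,g}} {{d,f}}
  A16: {{b},{d},{b,d},{b,f},{b,g},{d,f},{d,g},{b,d,g}}
  A23: {{d},{b,d},{d,f},{d,g},{b,d,g}}
  A24: {{b,d},{b,g},{b,d,g}} {{d,f}}
  A26: {{d},{g},{b,d},{b,g},{d,f},{d,g},{b,d,g}}
  A34: {{a},{a,c}} {{b,d},{b,d,g}} {{c,f}} {{d,f}}
  A36: {{d},{b,d},{d,f},{d,g},{b,d,g}}
  A46: {{b},{b,d},{b,f},{b,g},{b,d,g}} {{d,f}}
  A123: {{d},{b,d},{d,f},{d,g},{b,d,g}}
  A124: {{b,d},{b,g},{b,d,g}} {{d,f}}
  A126: {{d},{b,d},{b,g},{d,f},{d,g},{b,d,g}}
  A134: {{a},{a,c}} {{b,d},{b,d,g}} {{d,f}}
  A136: {{d},{b,d},{d,f},{d,g},{b,d,g}}
  A146: {{b},{b,d},{b,f},{b,g},{b,d,g}} {{d,f}}
  A234: {{b,d},{b,d,g}} {{d,f}}
  A236: {{d},{b,d},{d,f},{d,g},{b,d,g}}
  A246: {{b,d},{b,g},{b,d,g}} {{d,f}}
  A346: {{b,d},{b,d,g}} {{d,f}}
  A1234: {{b,d},{b,d,g}} {{d,f}}
  A1236: {{d},{b,d},{d,f},{d,g},{b,d,g}}
  A1246: {{b,d},{b,g},{b,d,g}} {{d,f}}
  A1346: {{b,d},{b,d,g}} {{d,f}}
  A2346: {{b,d},{b,d,g}} {{d,f}}
  A12346: {{b,d},{b,d,g}} {{d,f}}
C dims 9,18,17,9; δ0: rk 7, SNF 1^7; δ1: rk 10, SNF 1^10; δ2: rk 7, SNF 1^7
Ȟ^0: (9−7)−0=2 ⇒ Z^2
Ȟ^1: (18−10)−7=1 ⇒ Z
Ȟ^2: (17−7)−10=0 ⇒ 0

Ȟ^0 ≅ Z^2,  Ȟ^1 ≅ Z,  Ȟ^2 ≅ 0
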